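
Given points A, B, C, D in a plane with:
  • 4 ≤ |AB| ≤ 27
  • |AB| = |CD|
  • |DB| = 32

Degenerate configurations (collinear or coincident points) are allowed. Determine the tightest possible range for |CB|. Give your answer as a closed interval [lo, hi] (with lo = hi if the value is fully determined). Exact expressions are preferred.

|CB| ∈ [5, 59]  (≈ [5.0000, 59.0000])

|AB| ∈ [4, 27]
|BD| ∈ {32}
|CD| ∈ [4, 27]
|AD| ∈ [5, 59]
|BC| ∈ [5, 59]
|AC| ∈ [0, 86]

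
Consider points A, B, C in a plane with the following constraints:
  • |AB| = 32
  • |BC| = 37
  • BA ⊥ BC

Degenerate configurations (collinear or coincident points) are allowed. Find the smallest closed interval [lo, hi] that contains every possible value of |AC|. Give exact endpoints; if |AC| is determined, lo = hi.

|AB| ∈ {32}
|BC| ∈ {37}
|AC| ∈ {√(2393)}

|AC| = √(2393)  (≈ 48.9183)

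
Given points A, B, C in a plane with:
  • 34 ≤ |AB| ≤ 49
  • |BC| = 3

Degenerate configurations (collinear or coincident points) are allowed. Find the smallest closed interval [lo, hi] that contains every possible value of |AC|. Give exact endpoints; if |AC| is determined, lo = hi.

|AB| ∈ [34, 49]
|BC| ∈ {3}
|AC| ∈ [31, 52]

|AC| ∈ [31, 52]  (≈ [31.0000, 52.0000])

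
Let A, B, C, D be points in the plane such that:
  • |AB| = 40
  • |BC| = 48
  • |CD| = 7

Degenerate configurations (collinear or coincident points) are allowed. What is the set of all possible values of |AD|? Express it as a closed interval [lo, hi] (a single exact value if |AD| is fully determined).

|AD| ∈ [1, 95]  (≈ [1.0000, 95.0000])

|AB| ∈ {40}
|BC| ∈ {48}
|CD| ∈ {7}
|AC| ∈ [8, 88]
|BD| ∈ [41, 55]
|AD| ∈ [1, 95]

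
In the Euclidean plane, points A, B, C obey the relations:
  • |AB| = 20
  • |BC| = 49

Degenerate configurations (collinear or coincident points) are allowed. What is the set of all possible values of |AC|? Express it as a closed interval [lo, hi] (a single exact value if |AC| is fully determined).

|AB| ∈ {20}
|BC| ∈ {49}
|AC| ∈ [29, 69]

|AC| ∈ [29, 69]  (≈ [29.0000, 69.0000])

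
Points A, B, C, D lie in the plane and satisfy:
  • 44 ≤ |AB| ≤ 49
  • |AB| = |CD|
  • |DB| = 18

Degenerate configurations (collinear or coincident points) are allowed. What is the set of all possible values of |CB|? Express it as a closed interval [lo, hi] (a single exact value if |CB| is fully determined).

|AB| ∈ [44, 49]
|BD| ∈ {18}
|CD| ∈ [44, 49]
|AD| ∈ [26, 67]
|BC| ∈ [26, 67]
|AC| ∈ [0, 116]

|CB| ∈ [26, 67]  (≈ [26.0000, 67.0000])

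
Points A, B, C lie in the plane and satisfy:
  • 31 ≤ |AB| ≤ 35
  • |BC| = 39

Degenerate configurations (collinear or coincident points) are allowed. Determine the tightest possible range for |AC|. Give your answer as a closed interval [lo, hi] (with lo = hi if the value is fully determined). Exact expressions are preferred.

|AB| ∈ [31, 35]
|BC| ∈ {39}
|AC| ∈ [4, 74]

|AC| ∈ [4, 74]  (≈ [4.0000, 74.0000])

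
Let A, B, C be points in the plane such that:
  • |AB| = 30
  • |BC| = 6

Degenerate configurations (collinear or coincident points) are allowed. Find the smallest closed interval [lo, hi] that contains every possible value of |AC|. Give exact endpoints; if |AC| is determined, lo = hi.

|AB| ∈ {30}
|BC| ∈ {6}
|AC| ∈ [24, 36]

|AC| ∈ [24, 36]  (≈ [24.0000, 36.0000])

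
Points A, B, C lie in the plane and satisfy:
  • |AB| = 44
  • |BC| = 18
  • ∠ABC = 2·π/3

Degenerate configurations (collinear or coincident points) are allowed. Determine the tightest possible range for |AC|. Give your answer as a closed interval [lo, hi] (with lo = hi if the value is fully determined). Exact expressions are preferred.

|AC| = 2·√(763)  (≈ 55.2449)

|AB| ∈ {44}
|BC| ∈ {18}
|AC| ∈ {2·√(763)}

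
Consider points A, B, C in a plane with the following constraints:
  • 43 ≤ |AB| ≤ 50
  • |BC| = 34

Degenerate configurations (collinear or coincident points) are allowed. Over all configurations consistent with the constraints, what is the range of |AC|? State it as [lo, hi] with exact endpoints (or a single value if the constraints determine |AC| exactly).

|AB| ∈ [43, 50]
|BC| ∈ {34}
|AC| ∈ [9, 84]

|AC| ∈ [9, 84]  (≈ [9.0000, 84.0000])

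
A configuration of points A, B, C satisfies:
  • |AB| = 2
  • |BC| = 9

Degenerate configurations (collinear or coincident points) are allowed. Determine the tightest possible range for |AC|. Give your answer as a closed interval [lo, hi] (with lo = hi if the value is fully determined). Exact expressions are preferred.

|AB| ∈ {2}
|BC| ∈ {9}
|AC| ∈ [7, 11]

|AC| ∈ [7, 11]  (≈ [7.0000, 11.0000])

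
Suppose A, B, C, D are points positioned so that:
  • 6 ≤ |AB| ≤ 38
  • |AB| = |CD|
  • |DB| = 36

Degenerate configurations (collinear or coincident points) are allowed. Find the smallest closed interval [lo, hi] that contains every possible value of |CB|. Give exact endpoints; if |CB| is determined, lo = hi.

|CB| ∈ [0, 74]  (≈ [0.0000, 74.0000])

|AB| ∈ [6, 38]
|BD| ∈ {36}
|CD| ∈ [6, 38]
|AD| ∈ [0, 74]
|BC| ∈ [0, 74]
|AC| ∈ [0, 112]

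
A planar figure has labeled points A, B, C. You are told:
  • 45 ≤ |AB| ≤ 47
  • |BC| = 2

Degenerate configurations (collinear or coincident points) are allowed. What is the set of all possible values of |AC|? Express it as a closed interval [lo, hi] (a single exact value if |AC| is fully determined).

|AC| ∈ [43, 49]  (≈ [43.0000, 49.0000])

|AB| ∈ [45, 47]
|BC| ∈ {2}
|AC| ∈ [43, 49]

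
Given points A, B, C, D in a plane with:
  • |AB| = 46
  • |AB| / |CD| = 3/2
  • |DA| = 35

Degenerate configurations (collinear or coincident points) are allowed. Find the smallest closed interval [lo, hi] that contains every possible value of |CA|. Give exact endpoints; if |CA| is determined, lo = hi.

|CA| ∈ [13/3, 197/3]  (≈ [4.3333, 65.6667])

|AB| ∈ {46}
|AD| ∈ {35}
|CD| ∈ {92/3}
|BD| ∈ [11, 81]
|AC| ∈ [13/3, 197/3]
|BC| ∈ [0, 335/3]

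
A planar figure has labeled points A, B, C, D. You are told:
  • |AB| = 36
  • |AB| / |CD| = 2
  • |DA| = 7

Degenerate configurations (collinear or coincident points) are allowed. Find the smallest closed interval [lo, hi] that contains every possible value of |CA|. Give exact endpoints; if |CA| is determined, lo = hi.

|AB| ∈ {36}
|AD| ∈ {7}
|CD| ∈ {18}
|BD| ∈ [29, 43]
|AC| ∈ [11, 25]
|BC| ∈ [11, 61]

|CA| ∈ [11, 25]  (≈ [11.0000, 25.0000])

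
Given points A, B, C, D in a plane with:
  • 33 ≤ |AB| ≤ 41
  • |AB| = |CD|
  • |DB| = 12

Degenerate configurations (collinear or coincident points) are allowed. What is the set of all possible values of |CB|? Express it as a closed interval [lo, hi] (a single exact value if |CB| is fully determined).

|AB| ∈ [33, 41]
|BD| ∈ {12}
|CD| ∈ [33, 41]
|AD| ∈ [21, 53]
|BC| ∈ [21, 53]
|AC| ∈ [0, 94]

|CB| ∈ [21, 53]  (≈ [21.0000, 53.0000])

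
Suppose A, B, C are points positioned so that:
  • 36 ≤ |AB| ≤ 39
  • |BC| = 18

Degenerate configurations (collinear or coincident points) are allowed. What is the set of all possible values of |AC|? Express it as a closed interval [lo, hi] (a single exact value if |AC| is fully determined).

|AC| ∈ [18, 57]  (≈ [18.0000, 57.0000])

|AB| ∈ [36, 39]
|BC| ∈ {18}
|AC| ∈ [18, 57]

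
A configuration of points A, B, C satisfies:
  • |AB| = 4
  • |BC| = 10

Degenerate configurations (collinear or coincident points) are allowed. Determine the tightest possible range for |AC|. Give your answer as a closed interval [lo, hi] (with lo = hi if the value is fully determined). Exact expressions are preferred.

|AB| ∈ {4}
|BC| ∈ {10}
|AC| ∈ [6, 14]

|AC| ∈ [6, 14]  (≈ [6.0000, 14.0000])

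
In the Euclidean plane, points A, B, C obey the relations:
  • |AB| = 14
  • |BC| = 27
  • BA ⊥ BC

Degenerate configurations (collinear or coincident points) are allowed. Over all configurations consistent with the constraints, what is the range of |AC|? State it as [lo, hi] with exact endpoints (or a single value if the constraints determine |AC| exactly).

|AC| = 5·√(37)  (≈ 30.4138)

|AB| ∈ {14}
|BC| ∈ {27}
|AC| ∈ {5·√(37)}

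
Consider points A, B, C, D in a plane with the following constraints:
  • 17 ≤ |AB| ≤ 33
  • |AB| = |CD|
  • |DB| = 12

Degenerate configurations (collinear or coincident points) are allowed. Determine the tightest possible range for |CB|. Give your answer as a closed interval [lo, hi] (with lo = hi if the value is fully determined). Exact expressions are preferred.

|AB| ∈ [17, 33]
|BD| ∈ {12}
|CD| ∈ [17, 33]
|AD| ∈ [5, 45]
|BC| ∈ [5, 45]
|AC| ∈ [0, 78]

|CB| ∈ [5, 45]  (≈ [5.0000, 45.0000])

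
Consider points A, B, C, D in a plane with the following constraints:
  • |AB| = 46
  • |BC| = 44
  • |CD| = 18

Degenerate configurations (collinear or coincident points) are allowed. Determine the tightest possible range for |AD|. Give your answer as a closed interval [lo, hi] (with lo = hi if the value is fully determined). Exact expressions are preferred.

|AB| ∈ {46}
|BC| ∈ {44}
|CD| ∈ {18}
|AC| ∈ [2, 90]
|BD| ∈ [26, 62]
|AD| ∈ [0, 108]

|AD| ∈ [0, 108]  (≈ [0.0000, 108.0000])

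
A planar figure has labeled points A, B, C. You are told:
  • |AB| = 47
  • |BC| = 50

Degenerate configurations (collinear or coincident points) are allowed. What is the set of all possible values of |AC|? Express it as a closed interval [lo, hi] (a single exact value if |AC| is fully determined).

|AC| ∈ [3, 97]  (≈ [3.0000, 97.0000])

|AB| ∈ {47}
|BC| ∈ {50}
|AC| ∈ [3, 97]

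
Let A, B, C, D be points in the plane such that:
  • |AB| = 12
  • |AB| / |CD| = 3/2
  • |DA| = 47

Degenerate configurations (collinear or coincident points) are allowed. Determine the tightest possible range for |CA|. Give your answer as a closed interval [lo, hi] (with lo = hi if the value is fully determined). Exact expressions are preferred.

|CA| ∈ [39, 55]  (≈ [39.0000, 55.0000])

|AB| ∈ {12}
|AD| ∈ {47}
|CD| ∈ {8}
|BD| ∈ [35, 59]
|AC| ∈ [39, 55]
|BC| ∈ [27, 67]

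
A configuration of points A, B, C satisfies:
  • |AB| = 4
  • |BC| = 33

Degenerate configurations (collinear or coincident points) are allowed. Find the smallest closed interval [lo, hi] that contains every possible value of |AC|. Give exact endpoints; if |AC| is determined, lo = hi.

|AC| ∈ [29, 37]  (≈ [29.0000, 37.0000])

|AB| ∈ {4}
|BC| ∈ {33}
|AC| ∈ [29, 37]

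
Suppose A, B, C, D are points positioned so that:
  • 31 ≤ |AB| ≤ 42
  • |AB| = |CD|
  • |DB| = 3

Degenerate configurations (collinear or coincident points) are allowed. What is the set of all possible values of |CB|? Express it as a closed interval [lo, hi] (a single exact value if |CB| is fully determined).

|AB| ∈ [31, 42]
|BD| ∈ {3}
|CD| ∈ [31, 42]
|AD| ∈ [28, 45]
|BC| ∈ [28, 45]
|AC| ∈ [0, 87]

|CB| ∈ [28, 45]  (≈ [28.0000, 45.0000])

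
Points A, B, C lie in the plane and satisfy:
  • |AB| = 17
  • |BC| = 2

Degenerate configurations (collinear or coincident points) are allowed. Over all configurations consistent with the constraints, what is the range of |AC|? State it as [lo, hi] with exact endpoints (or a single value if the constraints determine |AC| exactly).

|AC| ∈ [15, 19]  (≈ [15.0000, 19.0000])

|AB| ∈ {17}
|BC| ∈ {2}
|AC| ∈ [15, 19]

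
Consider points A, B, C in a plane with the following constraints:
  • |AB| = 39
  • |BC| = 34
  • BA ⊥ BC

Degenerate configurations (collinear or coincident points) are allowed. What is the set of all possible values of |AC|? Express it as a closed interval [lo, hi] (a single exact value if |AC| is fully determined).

|AB| ∈ {39}
|BC| ∈ {34}
|AC| ∈ {√(2677)}

|AC| = √(2677)  (≈ 51.7397)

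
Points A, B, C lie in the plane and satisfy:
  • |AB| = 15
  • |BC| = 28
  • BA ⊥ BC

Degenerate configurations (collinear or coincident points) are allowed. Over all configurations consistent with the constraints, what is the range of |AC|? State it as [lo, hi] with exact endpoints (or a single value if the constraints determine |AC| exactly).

|AC| = √(1009)  (≈ 31.7648)

|AB| ∈ {15}
|BC| ∈ {28}
|AC| ∈ {√(1009)}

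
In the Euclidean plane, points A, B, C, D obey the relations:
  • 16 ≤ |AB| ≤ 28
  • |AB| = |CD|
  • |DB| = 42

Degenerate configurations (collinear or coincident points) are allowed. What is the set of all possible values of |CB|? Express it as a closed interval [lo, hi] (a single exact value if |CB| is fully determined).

|CB| ∈ [14, 70]  (≈ [14.0000, 70.0000])

|AB| ∈ [16, 28]
|BD| ∈ {42}
|CD| ∈ [16, 28]
|AD| ∈ [14, 70]
|BC| ∈ [14, 70]
|AC| ∈ [0, 98]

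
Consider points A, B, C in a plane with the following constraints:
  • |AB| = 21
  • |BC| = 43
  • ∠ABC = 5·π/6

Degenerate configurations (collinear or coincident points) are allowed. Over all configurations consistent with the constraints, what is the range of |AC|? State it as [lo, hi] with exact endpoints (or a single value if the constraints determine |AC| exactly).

|AB| ∈ {21}
|BC| ∈ {43}
|AC| ∈ {√(903·√(3) + 2290)}

|AC| = √(903·√(3) + 2290)  (≈ 62.0809)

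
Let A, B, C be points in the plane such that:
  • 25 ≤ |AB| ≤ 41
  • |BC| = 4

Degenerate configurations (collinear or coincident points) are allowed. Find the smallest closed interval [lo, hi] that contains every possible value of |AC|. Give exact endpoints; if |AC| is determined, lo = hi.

|AC| ∈ [21, 45]  (≈ [21.0000, 45.0000])

|AB| ∈ [25, 41]
|BC| ∈ {4}
|AC| ∈ [21, 45]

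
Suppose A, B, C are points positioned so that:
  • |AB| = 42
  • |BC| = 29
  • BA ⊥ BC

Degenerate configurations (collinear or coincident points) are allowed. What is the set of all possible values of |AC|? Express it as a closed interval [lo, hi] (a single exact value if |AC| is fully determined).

|AB| ∈ {42}
|BC| ∈ {29}
|AC| ∈ {√(2605)}

|AC| = √(2605)  (≈ 51.0392)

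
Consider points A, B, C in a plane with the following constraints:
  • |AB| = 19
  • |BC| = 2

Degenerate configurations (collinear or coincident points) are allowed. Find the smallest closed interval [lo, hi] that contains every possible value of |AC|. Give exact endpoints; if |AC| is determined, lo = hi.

|AC| ∈ [17, 21]  (≈ [17.0000, 21.0000])

|AB| ∈ {19}
|BC| ∈ {2}
|AC| ∈ [17, 21]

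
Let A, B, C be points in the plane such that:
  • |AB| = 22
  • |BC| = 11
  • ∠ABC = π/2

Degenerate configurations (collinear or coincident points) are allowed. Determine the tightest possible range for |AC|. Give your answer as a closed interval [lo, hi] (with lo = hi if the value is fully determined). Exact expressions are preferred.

|AB| ∈ {22}
|BC| ∈ {11}
|AC| ∈ {11·√(5)}

|AC| = 11·√(5)  (≈ 24.5967)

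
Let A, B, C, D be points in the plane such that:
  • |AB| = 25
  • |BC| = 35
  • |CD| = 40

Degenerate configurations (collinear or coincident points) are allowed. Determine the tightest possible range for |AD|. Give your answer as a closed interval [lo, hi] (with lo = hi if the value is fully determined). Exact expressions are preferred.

|AB| ∈ {25}
|BC| ∈ {35}
|CD| ∈ {40}
|AC| ∈ [10, 60]
|BD| ∈ [5, 75]
|AD| ∈ [0, 100]

|AD| ∈ [0, 100]  (≈ [0.0000, 100.0000])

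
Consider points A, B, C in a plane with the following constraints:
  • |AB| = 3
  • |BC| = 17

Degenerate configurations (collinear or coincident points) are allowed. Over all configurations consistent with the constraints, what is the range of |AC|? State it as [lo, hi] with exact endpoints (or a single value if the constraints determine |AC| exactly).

|AB| ∈ {3}
|BC| ∈ {17}
|AC| ∈ [14, 20]

|AC| ∈ [14, 20]  (≈ [14.0000, 20.0000])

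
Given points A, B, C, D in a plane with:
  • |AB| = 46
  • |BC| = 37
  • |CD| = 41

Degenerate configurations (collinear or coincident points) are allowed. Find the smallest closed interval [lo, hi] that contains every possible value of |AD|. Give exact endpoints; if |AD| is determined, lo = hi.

|AD| ∈ [0, 124]  (≈ [0.0000, 124.0000])

|AB| ∈ {46}
|BC| ∈ {37}
|CD| ∈ {41}
|AC| ∈ [9, 83]
|BD| ∈ [4, 78]
|AD| ∈ [0, 124]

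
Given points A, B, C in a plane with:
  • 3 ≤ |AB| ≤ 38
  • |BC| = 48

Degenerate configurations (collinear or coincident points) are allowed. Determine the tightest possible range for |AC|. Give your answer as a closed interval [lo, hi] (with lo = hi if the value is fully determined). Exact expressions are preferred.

|AC| ∈ [10, 86]  (≈ [10.0000, 86.0000])

|AB| ∈ [3, 38]
|BC| ∈ {48}
|AC| ∈ [10, 86]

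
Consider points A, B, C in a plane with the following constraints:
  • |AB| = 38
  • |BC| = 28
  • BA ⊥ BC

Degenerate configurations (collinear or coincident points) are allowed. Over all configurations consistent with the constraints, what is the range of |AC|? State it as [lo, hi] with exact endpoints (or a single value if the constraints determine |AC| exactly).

|AC| = 2·√(557)  (≈ 47.2017)

|AB| ∈ {38}
|BC| ∈ {28}
|AC| ∈ {2·√(557)}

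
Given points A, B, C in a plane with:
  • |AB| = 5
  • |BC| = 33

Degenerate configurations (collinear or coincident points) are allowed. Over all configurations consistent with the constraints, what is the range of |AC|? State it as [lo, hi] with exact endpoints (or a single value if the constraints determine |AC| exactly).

|AC| ∈ [28, 38]  (≈ [28.0000, 38.0000])

|AB| ∈ {5}
|BC| ∈ {33}
|AC| ∈ [28, 38]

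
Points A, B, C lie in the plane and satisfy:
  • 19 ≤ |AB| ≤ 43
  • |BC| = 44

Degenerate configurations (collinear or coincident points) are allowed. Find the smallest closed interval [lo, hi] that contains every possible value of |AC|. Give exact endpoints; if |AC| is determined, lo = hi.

|AC| ∈ [1, 87]  (≈ [1.0000, 87.0000])

|AB| ∈ [19, 43]
|BC| ∈ {44}
|AC| ∈ [1, 87]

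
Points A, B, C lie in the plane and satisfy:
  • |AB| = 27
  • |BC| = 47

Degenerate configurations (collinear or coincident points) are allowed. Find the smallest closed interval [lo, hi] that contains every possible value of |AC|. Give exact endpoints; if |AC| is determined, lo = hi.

|AB| ∈ {27}
|BC| ∈ {47}
|AC| ∈ [20, 74]

|AC| ∈ [20, 74]  (≈ [20.0000, 74.0000])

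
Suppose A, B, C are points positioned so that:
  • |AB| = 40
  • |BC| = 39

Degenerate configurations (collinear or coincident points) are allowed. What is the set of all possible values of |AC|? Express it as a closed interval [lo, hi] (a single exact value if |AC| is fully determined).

|AB| ∈ {40}
|BC| ∈ {39}
|AC| ∈ [1, 79]

|AC| ∈ [1, 79]  (≈ [1.0000, 79.0000])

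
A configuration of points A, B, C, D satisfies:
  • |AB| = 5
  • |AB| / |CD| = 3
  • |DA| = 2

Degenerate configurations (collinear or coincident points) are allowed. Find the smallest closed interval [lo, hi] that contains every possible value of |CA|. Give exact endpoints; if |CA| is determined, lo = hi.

|AB| ∈ {5}
|AD| ∈ {2}
|CD| ∈ {5/3}
|BD| ∈ [3, 7]
|AC| ∈ [1/3, 11/3]
|BC| ∈ [4/3, 26/3]

|CA| ∈ [1/3, 11/3]  (≈ [0.3333, 3.6667])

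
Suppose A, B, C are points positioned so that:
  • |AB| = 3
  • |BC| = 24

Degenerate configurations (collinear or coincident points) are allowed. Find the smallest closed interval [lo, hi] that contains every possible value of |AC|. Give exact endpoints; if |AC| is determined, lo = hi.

|AB| ∈ {3}
|BC| ∈ {24}
|AC| ∈ [21, 27]

|AC| ∈ [21, 27]  (≈ [21.0000, 27.0000])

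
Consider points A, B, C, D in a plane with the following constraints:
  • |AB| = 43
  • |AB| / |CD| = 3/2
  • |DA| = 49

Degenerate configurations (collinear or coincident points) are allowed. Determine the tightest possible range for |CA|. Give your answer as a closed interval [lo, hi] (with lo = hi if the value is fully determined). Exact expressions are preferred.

|CA| ∈ [61/3, 233/3]  (≈ [20.3333, 77.6667])

|AB| ∈ {43}
|AD| ∈ {49}
|CD| ∈ {86/3}
|BD| ∈ [6, 92]
|AC| ∈ [61/3, 233/3]
|BC| ∈ [0, 362/3]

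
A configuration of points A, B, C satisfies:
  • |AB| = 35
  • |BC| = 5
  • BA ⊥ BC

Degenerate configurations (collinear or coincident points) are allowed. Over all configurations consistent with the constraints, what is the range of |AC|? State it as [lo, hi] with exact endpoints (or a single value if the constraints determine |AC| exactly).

|AC| = 25·√(2)  (≈ 35.3553)

|AB| ∈ {35}
|BC| ∈ {5}
|AC| ∈ {25·√(2)}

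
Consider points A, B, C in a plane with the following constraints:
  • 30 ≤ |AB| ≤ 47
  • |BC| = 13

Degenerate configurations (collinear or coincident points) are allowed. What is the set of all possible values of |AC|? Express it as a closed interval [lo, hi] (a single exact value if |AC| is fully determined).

|AB| ∈ [30, 47]
|BC| ∈ {13}
|AC| ∈ [17, 60]

|AC| ∈ [17, 60]  (≈ [17.0000, 60.0000])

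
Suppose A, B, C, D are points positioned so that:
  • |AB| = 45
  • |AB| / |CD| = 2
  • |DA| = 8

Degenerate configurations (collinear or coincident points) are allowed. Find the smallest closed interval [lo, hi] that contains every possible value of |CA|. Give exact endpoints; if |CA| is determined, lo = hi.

|AB| ∈ {45}
|AD| ∈ {8}
|CD| ∈ {45/2}
|BD| ∈ [37, 53]
|AC| ∈ [29/2, 61/2]
|BC| ∈ [29/2, 151/2]

|CA| ∈ [29/2, 61/2]  (≈ [14.5000, 30.5000])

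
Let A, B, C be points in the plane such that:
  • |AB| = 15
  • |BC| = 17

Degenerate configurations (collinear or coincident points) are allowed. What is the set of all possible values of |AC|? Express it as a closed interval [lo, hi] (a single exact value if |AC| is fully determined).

|AC| ∈ [2, 32]  (≈ [2.0000, 32.0000])

|AB| ∈ {15}
|BC| ∈ {17}
|AC| ∈ [2, 32]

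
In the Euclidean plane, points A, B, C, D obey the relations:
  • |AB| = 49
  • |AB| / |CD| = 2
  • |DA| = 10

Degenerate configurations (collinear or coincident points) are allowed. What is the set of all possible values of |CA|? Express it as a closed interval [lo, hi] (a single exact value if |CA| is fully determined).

|AB| ∈ {49}
|AD| ∈ {10}
|CD| ∈ {49/2}
|BD| ∈ [39, 59]
|AC| ∈ [29/2, 69/2]
|BC| ∈ [29/2, 167/2]

|CA| ∈ [29/2, 69/2]  (≈ [14.5000, 34.5000])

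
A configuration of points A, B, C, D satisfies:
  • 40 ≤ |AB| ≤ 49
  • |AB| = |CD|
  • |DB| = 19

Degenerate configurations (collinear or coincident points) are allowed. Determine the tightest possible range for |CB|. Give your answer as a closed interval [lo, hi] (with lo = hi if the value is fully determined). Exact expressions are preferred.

|CB| ∈ [21, 68]  (≈ [21.0000, 68.0000])

|AB| ∈ [40, 49]
|BD| ∈ {19}
|CD| ∈ [40, 49]
|AD| ∈ [21, 68]
|BC| ∈ [21, 68]
|AC| ∈ [0, 117]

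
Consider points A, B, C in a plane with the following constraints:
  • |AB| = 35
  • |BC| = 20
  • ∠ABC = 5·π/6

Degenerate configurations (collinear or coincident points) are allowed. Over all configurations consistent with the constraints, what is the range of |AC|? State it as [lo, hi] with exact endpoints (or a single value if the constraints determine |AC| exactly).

|AB| ∈ {35}
|BC| ∈ {20}
|AC| ∈ {5·√(28·√(3) + 65)}

|AC| = 5·√(28·√(3) + 65)  (≈ 53.2676)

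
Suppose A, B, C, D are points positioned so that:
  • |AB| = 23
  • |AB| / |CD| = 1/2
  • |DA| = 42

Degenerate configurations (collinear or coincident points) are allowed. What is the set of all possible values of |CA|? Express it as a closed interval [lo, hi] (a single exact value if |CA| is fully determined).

|CA| ∈ [4, 88]  (≈ [4.0000, 88.0000])

|AB| ∈ {23}
|AD| ∈ {42}
|CD| ∈ {46}
|BD| ∈ [19, 65]
|AC| ∈ [4, 88]
|BC| ∈ [0, 111]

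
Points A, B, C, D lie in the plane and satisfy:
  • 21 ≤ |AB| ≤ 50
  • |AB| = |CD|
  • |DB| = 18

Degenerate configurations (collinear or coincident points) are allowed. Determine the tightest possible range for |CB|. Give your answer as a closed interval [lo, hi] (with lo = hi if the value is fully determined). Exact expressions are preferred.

|CB| ∈ [3, 68]  (≈ [3.0000, 68.0000])

|AB| ∈ [21, 50]
|BD| ∈ {18}
|CD| ∈ [21, 50]
|AD| ∈ [3, 68]
|BC| ∈ [3, 68]
|AC| ∈ [0, 118]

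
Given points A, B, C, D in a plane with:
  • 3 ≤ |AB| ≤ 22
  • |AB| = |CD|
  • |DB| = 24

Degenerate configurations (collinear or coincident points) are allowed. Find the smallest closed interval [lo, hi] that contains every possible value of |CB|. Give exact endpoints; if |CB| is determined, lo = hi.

|AB| ∈ [3, 22]
|BD| ∈ {24}
|CD| ∈ [3, 22]
|AD| ∈ [2, 46]
|BC| ∈ [2, 46]
|AC| ∈ [0, 68]

|CB| ∈ [2, 46]  (≈ [2.0000, 46.0000])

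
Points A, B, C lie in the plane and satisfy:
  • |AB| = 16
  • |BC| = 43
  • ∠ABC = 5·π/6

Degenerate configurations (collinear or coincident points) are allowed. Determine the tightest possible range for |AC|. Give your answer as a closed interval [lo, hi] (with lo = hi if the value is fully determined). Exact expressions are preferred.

|AC| = √(688·√(3) + 2105)  (≈ 57.4165)

|AB| ∈ {16}
|BC| ∈ {43}
|AC| ∈ {√(688·√(3) + 2105)}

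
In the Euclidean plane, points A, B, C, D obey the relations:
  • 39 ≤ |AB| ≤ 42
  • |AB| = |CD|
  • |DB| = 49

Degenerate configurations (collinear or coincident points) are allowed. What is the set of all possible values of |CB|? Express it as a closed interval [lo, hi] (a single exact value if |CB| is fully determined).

|AB| ∈ [39, 42]
|BD| ∈ {49}
|CD| ∈ [39, 42]
|AD| ∈ [7, 91]
|BC| ∈ [7, 91]
|AC| ∈ [0, 133]

|CB| ∈ [7, 91]  (≈ [7.0000, 91.0000])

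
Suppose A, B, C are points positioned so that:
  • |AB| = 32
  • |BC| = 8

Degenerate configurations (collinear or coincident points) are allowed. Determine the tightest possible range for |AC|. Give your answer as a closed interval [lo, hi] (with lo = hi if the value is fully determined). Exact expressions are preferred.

|AC| ∈ [24, 40]  (≈ [24.0000, 40.0000])

|AB| ∈ {32}
|BC| ∈ {8}
|AC| ∈ [24, 40]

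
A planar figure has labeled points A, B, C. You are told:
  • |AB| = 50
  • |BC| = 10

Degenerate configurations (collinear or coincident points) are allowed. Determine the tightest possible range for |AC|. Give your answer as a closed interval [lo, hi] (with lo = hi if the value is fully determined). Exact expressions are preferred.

|AC| ∈ [40, 60]  (≈ [40.0000, 60.0000])

|AB| ∈ {50}
|BC| ∈ {10}
|AC| ∈ [40, 60]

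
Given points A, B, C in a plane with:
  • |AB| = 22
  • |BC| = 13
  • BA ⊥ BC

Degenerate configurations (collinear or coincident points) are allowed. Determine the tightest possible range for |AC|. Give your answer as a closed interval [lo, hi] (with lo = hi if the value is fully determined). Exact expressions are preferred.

|AB| ∈ {22}
|BC| ∈ {13}
|AC| ∈ {√(653)}

|AC| = √(653)  (≈ 25.5539)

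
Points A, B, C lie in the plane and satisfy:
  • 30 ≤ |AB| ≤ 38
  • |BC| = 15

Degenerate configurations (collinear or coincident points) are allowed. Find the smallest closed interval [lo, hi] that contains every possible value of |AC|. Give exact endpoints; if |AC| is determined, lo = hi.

|AB| ∈ [30, 38]
|BC| ∈ {15}
|AC| ∈ [15, 53]

|AC| ∈ [15, 53]  (≈ [15.0000, 53.0000])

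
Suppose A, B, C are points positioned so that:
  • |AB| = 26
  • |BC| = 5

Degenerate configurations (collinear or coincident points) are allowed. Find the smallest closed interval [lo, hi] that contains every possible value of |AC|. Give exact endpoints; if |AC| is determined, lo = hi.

|AC| ∈ [21, 31]  (≈ [21.0000, 31.0000])

|AB| ∈ {26}
|BC| ∈ {5}
|AC| ∈ [21, 31]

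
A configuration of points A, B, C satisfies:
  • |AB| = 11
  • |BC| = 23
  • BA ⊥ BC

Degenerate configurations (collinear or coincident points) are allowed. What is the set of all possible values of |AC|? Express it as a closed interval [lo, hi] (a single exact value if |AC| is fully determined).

|AC| = 5·√(26)  (≈ 25.4951)

|AB| ∈ {11}
|BC| ∈ {23}
|AC| ∈ {5·√(26)}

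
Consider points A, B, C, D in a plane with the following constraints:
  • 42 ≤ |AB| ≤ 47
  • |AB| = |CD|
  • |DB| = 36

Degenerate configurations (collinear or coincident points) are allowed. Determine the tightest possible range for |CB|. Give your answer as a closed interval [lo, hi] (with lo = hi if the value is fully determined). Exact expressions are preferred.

|CB| ∈ [6, 83]  (≈ [6.0000, 83.0000])

|AB| ∈ [42, 47]
|BD| ∈ {36}
|CD| ∈ [42, 47]
|AD| ∈ [6, 83]
|BC| ∈ [6, 83]
|AC| ∈ [0, 130]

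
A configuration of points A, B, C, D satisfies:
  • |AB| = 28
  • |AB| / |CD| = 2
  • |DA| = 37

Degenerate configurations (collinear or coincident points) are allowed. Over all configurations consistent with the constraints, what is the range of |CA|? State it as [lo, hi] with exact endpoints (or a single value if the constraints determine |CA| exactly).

|AB| ∈ {28}
|AD| ∈ {37}
|CD| ∈ {14}
|BD| ∈ [9, 65]
|AC| ∈ [23, 51]
|BC| ∈ [0, 79]

|CA| ∈ [23, 51]  (≈ [23.0000, 51.0000])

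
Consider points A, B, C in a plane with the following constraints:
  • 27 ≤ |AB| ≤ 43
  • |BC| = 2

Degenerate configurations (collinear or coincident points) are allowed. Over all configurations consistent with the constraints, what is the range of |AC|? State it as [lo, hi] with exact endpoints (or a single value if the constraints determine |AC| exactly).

|AC| ∈ [25, 45]  (≈ [25.0000, 45.0000])

|AB| ∈ [27, 43]
|BC| ∈ {2}
|AC| ∈ [25, 45]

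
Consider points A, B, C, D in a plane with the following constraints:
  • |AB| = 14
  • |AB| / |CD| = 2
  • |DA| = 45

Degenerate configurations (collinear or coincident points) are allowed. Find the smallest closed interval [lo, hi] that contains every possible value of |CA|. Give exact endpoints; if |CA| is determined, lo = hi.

|CA| ∈ [38, 52]  (≈ [38.0000, 52.0000])

|AB| ∈ {14}
|AD| ∈ {45}
|CD| ∈ {7}
|BD| ∈ [31, 59]
|AC| ∈ [38, 52]
|BC| ∈ [24, 66]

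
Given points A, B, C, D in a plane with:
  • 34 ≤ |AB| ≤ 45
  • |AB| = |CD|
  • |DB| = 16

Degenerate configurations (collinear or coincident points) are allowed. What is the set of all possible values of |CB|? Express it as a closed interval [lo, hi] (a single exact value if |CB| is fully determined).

|CB| ∈ [18, 61]  (≈ [18.0000, 61.0000])

|AB| ∈ [34, 45]
|BD| ∈ {16}
|CD| ∈ [34, 45]
|AD| ∈ [18, 61]
|BC| ∈ [18, 61]
|AC| ∈ [0, 106]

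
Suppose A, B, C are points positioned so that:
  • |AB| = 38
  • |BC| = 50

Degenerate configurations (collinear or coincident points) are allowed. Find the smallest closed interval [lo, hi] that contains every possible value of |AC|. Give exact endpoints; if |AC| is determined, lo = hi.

|AB| ∈ {38}
|BC| ∈ {50}
|AC| ∈ [12, 88]

|AC| ∈ [12, 88]  (≈ [12.0000, 88.0000])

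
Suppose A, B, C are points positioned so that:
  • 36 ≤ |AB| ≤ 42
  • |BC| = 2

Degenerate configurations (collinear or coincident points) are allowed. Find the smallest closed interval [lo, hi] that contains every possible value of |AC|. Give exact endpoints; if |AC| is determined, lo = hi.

|AB| ∈ [36, 42]
|BC| ∈ {2}
|AC| ∈ [34, 44]

|AC| ∈ [34, 44]  (≈ [34.0000, 44.0000])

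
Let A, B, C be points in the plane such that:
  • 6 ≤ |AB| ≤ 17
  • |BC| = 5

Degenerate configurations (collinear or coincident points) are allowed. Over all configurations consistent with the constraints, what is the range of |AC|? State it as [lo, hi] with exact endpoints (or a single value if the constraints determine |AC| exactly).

|AC| ∈ [1, 22]  (≈ [1.0000, 22.0000])

|AB| ∈ [6, 17]
|BC| ∈ {5}
|AC| ∈ [1, 22]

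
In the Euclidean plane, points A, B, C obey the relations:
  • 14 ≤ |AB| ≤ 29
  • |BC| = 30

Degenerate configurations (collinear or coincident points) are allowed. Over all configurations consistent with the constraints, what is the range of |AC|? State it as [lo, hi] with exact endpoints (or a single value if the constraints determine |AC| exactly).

|AC| ∈ [1, 59]  (≈ [1.0000, 59.0000])

|AB| ∈ [14, 29]
|BC| ∈ {30}
|AC| ∈ [1, 59]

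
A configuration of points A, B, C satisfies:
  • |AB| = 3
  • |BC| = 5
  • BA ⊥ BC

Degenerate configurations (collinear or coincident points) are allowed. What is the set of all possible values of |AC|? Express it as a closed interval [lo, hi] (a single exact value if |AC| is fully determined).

|AB| ∈ {3}
|BC| ∈ {5}
|AC| ∈ {√(34)}

|AC| = √(34)  (≈ 5.8310)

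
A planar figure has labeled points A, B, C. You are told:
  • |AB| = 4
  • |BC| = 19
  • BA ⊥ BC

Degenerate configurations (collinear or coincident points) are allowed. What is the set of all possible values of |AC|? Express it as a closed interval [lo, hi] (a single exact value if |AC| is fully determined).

|AB| ∈ {4}
|BC| ∈ {19}
|AC| ∈ {√(377)}

|AC| = √(377)  (≈ 19.4165)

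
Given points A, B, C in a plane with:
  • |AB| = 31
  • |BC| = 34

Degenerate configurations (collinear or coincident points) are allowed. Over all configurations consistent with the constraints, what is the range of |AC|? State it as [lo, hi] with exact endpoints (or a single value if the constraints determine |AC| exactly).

|AB| ∈ {31}
|BC| ∈ {34}
|AC| ∈ [3, 65]

|AC| ∈ [3, 65]  (≈ [3.0000, 65.0000])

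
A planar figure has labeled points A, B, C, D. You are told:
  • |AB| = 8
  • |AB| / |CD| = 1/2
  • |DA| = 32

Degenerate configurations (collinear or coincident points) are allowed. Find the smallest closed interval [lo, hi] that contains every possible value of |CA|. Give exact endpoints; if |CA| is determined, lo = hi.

|CA| ∈ [16, 48]  (≈ [16.0000, 48.0000])

|AB| ∈ {8}
|AD| ∈ {32}
|CD| ∈ {16}
|BD| ∈ [24, 40]
|AC| ∈ [16, 48]
|BC| ∈ [8, 56]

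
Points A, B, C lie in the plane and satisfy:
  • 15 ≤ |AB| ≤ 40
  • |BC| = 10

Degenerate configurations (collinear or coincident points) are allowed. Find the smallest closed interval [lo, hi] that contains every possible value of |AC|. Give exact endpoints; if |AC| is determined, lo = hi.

|AB| ∈ [15, 40]
|BC| ∈ {10}
|AC| ∈ [5, 50]

|AC| ∈ [5, 50]  (≈ [5.0000, 50.0000])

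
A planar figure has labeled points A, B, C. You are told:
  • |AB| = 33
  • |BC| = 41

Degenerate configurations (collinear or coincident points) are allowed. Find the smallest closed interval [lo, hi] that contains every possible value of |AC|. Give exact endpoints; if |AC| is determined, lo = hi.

|AB| ∈ {33}
|BC| ∈ {41}
|AC| ∈ [8, 74]

|AC| ∈ [8, 74]  (≈ [8.0000, 74.0000])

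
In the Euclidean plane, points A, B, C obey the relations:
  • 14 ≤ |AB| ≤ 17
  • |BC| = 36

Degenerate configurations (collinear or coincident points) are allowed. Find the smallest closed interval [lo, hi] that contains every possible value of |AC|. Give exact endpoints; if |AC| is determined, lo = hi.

|AB| ∈ [14, 17]
|BC| ∈ {36}
|AC| ∈ [19, 53]

|AC| ∈ [19, 53]  (≈ [19.0000, 53.0000])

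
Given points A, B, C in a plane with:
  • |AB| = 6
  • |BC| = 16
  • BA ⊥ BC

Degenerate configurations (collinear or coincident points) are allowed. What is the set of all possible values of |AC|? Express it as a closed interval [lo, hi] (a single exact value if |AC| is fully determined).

|AB| ∈ {6}
|BC| ∈ {16}
|AC| ∈ {2·√(73)}

|AC| = 2·√(73)  (≈ 17.0880)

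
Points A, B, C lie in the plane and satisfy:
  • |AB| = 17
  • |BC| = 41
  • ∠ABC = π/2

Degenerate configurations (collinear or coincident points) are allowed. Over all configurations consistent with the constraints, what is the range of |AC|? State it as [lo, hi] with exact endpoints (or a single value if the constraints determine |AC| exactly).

|AB| ∈ {17}
|BC| ∈ {41}
|AC| ∈ {√(1970)}

|AC| = √(1970)  (≈ 44.3847)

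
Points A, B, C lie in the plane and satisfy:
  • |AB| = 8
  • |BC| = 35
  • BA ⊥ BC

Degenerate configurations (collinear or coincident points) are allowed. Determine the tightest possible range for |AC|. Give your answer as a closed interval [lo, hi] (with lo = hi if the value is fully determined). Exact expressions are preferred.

|AB| ∈ {8}
|BC| ∈ {35}
|AC| ∈ {√(1289)}

|AC| = √(1289)  (≈ 35.9026)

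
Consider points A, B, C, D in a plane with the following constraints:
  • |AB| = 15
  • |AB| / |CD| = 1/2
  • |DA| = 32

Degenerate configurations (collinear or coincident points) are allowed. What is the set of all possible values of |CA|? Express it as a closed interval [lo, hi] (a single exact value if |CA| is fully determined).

|AB| ∈ {15}
|AD| ∈ {32}
|CD| ∈ {30}
|BD| ∈ [17, 47]
|AC| ∈ [2, 62]
|BC| ∈ [0, 77]

|CA| ∈ [2, 62]  (≈ [2.0000, 62.0000])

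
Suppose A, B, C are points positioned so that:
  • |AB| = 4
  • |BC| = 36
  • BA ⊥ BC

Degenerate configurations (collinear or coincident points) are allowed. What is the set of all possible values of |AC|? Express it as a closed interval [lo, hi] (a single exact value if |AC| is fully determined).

|AB| ∈ {4}
|BC| ∈ {36}
|AC| ∈ {4·√(82)}

|AC| = 4·√(82)  (≈ 36.2215)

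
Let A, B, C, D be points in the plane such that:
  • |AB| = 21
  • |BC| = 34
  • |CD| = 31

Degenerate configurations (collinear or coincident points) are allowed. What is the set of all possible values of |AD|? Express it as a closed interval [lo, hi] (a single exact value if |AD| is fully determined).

|AD| ∈ [0, 86]  (≈ [0.0000, 86.0000])

|AB| ∈ {21}
|BC| ∈ {34}
|CD| ∈ {31}
|AC| ∈ [13, 55]
|BD| ∈ [3, 65]
|AD| ∈ [0, 86]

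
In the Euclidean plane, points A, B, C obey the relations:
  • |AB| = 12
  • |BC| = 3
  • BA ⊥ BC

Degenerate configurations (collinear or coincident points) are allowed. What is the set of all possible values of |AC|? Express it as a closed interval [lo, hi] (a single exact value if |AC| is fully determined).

|AC| = 3·√(17)  (≈ 12.3693)

|AB| ∈ {12}
|BC| ∈ {3}
|AC| ∈ {3·√(17)}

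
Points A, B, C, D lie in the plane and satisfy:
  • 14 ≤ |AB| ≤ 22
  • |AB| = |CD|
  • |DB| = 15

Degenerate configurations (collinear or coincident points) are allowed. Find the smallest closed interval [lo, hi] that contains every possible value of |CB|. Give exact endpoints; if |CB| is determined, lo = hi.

|CB| ∈ [0, 37]  (≈ [0.0000, 37.0000])

|AB| ∈ [14, 22]
|BD| ∈ {15}
|CD| ∈ [14, 22]
|AD| ∈ [0, 37]
|BC| ∈ [0, 37]
|AC| ∈ [0, 59]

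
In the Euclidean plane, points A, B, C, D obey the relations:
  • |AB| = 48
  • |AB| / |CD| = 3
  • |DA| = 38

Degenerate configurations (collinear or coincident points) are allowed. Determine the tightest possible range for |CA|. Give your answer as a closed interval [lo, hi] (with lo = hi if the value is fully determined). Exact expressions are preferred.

|AB| ∈ {48}
|AD| ∈ {38}
|CD| ∈ {16}
|BD| ∈ [10, 86]
|AC| ∈ [22, 54]
|BC| ∈ [0, 102]

|CA| ∈ [22, 54]  (≈ [22.0000, 54.0000])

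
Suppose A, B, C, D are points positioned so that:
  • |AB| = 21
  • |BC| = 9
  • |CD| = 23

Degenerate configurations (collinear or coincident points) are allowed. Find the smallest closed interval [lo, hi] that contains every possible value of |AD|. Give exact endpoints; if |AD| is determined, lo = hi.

|AB| ∈ {21}
|BC| ∈ {9}
|CD| ∈ {23}
|AC| ∈ [12, 30]
|BD| ∈ [14, 32]
|AD| ∈ [0, 53]

|AD| ∈ [0, 53]  (≈ [0.0000, 53.0000])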